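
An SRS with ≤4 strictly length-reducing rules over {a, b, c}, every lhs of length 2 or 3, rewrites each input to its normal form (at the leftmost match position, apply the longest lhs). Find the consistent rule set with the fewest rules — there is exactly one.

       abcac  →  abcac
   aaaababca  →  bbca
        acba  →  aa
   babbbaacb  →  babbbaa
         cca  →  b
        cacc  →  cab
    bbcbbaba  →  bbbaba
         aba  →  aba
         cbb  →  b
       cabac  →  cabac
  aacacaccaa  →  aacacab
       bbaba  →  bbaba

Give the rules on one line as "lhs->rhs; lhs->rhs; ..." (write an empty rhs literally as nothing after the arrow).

aab->cc; cb->; cc->b; cca->cc

  | abcac
  | aaaababca => aaccabca => aaccbca => aabbca => ccbca => bbca
  | acba => aa
  | babbbaacb => babbbaa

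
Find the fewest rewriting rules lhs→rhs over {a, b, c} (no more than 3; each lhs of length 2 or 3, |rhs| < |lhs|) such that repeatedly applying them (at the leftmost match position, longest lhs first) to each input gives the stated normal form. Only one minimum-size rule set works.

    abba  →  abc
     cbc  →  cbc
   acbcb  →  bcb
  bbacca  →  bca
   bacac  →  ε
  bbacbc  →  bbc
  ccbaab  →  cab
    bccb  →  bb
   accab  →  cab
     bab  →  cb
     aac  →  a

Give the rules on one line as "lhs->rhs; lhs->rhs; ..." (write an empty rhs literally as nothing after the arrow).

  | abba => abc
  | cbc
  | acbcb => bcb
  | bbacca => bccca => bca

ac->; ba->c; cc->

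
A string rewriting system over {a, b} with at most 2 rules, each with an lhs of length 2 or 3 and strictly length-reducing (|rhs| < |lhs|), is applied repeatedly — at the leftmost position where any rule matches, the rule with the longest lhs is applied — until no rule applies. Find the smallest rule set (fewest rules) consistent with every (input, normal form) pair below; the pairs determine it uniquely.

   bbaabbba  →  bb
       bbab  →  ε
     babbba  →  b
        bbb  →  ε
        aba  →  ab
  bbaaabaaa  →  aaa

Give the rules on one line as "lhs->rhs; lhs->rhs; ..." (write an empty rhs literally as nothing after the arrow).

  | bbaabbba => bbabbba => bbbbba => bba => bb
  | bbab => bbb => ε
  | babbba => bbbba => ba => b
  | bbb => ε

ba->b; bbb->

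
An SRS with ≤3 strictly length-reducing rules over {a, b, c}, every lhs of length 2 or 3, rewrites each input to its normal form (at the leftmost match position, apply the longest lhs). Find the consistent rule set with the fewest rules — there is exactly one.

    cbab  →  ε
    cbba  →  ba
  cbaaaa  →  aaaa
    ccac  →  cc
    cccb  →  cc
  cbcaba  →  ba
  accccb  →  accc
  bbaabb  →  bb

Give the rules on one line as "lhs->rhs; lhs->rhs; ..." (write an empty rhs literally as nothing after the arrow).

  | cbab => ab => ε
  | cbba => ba
  | cbaaaa => aaaa
  | ccac => cc

ab->; ca->; cb->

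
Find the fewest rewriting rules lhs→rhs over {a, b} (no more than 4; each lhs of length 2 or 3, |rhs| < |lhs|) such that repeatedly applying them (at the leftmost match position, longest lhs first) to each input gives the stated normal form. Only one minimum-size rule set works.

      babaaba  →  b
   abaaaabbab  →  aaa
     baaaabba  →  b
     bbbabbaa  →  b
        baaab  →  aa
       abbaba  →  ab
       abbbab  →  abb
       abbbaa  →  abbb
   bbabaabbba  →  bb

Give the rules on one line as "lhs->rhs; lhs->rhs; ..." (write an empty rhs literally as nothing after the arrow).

aab->b; ba->b; bab->aa

  | babaaba => aaaaba => aaba => ba => b
  | abaaaabbab => abaaabbab => abaabbab => ababbab => aaabab => abab => aaa
  | baaaabba => baaabba => baabba => babba => aaba => ba => b
  | bbbabbaa => bbaabaa => bbabaa => baaaa => baaa => baa => ba => b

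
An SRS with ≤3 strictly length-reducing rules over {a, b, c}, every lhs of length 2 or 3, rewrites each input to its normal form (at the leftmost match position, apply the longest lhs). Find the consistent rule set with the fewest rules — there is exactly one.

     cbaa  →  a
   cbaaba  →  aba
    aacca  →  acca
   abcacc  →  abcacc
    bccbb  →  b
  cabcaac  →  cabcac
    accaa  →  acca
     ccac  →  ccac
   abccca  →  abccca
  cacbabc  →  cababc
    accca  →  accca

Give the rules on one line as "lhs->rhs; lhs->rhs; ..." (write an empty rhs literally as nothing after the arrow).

  | cbaa => aa => a
  | cbaaba => aaba => aba
  | aacca => acca
  | abcacc

aa->a; acb->ab; cb->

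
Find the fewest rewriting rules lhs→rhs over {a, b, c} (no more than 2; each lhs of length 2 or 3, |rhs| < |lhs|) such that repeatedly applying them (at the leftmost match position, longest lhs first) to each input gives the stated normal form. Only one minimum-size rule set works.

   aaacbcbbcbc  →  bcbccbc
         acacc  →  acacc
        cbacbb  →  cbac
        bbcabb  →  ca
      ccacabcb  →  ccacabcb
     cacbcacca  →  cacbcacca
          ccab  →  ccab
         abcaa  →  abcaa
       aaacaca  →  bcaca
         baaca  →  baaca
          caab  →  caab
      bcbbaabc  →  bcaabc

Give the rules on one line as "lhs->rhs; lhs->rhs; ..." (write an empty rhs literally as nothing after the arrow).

aaa->b; bb->

  | aaacbcbbcbc => bcbcbbcbc => bcbccbc
  | acacc
  | cbacbb => cbac
  | bbcabb => cabb => ca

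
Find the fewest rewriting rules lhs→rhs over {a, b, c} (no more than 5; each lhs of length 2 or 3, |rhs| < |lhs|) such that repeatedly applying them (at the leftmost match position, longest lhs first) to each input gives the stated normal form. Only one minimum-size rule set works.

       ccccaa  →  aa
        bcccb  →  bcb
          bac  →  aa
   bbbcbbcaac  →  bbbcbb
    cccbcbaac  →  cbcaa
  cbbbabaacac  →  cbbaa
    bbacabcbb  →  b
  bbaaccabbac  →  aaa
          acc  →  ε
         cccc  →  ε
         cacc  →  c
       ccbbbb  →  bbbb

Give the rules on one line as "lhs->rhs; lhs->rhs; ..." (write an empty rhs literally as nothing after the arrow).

aab->; ac->c; bac->aa; cc->

  | ccccaa => ccaa => aa
  | bcccb => bcb
  | bac => aa
  | bbbcbbcaac => bbbcbbcac => bbbcbbcc => bbbcbb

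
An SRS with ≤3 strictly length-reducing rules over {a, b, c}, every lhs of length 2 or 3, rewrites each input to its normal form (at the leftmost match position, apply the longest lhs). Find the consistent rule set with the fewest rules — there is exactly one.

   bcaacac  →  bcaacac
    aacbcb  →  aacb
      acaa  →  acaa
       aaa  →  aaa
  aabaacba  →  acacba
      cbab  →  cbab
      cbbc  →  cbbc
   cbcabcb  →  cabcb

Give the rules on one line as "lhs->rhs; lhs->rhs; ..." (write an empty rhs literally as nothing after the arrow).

aba->c; cbc->c

  | bcaacac
  | aacbcb => aacb
  | acaa
  | aaa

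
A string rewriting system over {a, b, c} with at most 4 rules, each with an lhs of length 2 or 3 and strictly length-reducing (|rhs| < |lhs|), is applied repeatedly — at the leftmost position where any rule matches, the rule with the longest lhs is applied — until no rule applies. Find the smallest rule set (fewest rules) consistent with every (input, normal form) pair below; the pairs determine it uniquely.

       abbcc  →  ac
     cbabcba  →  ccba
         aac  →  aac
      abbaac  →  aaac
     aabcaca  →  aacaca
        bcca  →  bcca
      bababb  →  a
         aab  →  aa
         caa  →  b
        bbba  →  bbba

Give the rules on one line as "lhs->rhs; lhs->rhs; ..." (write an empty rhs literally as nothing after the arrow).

ab->a; acc->ac; bab->; caa->b

  | abbcc => abcc => acc => ac
  | cbabcba => ccba
  | aac
  | abbaac => abaac => aaac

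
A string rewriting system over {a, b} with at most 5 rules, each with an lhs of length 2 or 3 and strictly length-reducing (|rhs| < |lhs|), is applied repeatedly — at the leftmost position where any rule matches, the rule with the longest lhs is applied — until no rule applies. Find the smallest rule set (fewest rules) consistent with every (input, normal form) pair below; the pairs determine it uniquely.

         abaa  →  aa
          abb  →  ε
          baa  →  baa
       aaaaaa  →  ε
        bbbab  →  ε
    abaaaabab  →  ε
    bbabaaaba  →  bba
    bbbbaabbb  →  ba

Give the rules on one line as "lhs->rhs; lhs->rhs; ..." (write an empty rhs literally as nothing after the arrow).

  | abaa => aa
  | abb => ab => ε
  | baa
  | aaaaaa => abaaa => aaa => ab => ε

aaa->ab; ab->; abb->ab; bbb->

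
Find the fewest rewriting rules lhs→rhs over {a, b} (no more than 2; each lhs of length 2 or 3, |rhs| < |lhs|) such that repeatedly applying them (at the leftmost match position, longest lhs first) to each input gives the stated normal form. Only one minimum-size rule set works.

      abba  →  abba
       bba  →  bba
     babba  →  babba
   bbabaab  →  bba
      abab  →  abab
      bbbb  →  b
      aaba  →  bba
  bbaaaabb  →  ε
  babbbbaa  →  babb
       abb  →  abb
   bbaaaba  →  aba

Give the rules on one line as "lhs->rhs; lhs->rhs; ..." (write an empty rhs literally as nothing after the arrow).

aa->b; bbb->

  | abba
  | bba
  | babba
  | bbabaab => bbabbb => bba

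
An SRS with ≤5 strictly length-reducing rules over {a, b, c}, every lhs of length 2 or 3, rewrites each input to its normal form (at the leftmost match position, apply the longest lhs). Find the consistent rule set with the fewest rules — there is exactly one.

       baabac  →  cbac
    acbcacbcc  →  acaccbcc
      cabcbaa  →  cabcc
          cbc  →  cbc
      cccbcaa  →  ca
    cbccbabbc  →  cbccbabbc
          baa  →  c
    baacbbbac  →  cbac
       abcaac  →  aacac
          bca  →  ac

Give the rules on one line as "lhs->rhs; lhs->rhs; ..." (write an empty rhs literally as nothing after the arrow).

  | baabac => cbac
  | acbcacbcc => acaccbcc
  | cabcbaa => cabcc
  | cbc

baa->c; bca->ac; cbb->; cca->bb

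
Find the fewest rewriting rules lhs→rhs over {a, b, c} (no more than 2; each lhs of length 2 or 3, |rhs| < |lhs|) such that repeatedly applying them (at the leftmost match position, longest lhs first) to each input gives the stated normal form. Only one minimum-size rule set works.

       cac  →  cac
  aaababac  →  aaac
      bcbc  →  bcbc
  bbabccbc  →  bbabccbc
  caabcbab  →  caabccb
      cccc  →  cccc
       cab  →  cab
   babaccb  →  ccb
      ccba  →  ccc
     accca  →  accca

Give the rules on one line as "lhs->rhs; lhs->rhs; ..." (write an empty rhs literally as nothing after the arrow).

bac->c; cba->cc

  | cac
  | aaababac => aaabac => aaac
  | bcbc
  | bbabccbc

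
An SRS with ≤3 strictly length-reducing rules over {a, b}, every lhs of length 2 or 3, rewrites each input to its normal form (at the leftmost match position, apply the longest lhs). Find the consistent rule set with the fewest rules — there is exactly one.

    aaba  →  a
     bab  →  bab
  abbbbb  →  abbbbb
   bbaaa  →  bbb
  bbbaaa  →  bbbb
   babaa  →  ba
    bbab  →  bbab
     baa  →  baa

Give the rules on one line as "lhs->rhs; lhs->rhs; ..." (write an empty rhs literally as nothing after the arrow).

  | aaba => a
  | bab
  | abbbbb
  | bbaaa => bbb

aaa->b; aba->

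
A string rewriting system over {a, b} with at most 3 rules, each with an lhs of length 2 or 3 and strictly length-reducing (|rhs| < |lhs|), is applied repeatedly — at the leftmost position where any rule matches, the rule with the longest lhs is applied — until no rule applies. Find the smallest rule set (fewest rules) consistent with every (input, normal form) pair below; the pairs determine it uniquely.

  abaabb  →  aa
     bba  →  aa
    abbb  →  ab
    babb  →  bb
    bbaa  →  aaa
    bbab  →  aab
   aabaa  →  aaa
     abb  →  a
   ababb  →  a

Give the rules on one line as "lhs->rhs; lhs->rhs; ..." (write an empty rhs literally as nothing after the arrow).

abb->a; ba->; bba->aa

  | abaabb => aabb => aa
  | bba => aa
  | abbb => ab
  | babb => bb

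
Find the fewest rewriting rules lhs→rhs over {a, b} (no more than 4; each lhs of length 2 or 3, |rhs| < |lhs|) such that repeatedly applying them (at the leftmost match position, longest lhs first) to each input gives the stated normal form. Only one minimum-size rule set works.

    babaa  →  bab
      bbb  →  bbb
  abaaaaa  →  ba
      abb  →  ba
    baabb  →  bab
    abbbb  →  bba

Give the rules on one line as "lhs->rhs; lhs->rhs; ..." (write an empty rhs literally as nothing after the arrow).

  | babaa => bbaa => bab
  | bbb
  | abaaaaa => baaaaa => abaaa => baaa => aba => ba
  | abb => ba

aba->ba; abb->ba; baa->ab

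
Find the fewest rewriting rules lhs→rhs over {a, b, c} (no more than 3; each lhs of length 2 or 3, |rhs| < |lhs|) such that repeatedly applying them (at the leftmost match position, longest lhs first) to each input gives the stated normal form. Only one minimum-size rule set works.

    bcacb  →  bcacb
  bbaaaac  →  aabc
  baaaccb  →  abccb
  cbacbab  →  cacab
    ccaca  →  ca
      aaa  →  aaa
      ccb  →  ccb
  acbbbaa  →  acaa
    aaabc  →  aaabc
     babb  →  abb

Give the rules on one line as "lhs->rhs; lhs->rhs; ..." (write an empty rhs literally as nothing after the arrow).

  | bcacb
  | bbaaaac => baaaac => aaaac => aabc
  | baaaccb => aaaccb => abccb
  | cbacbab => cacbab => cacab

aac->bc; ba->a; cca->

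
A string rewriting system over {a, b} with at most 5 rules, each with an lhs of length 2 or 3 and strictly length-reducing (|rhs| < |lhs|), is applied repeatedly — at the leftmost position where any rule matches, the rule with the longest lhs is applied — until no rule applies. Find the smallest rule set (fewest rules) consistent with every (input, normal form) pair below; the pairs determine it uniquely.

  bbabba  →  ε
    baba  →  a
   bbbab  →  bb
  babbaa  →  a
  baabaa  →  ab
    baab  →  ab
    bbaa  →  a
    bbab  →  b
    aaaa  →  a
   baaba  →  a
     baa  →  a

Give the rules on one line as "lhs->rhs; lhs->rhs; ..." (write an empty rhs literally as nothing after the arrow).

aa->a; aaa->ab; ba->a; bba->

  | bbabba => bba => ε
  | baba => aba => aa => a
  | bbbab => bb
  | babbaa => abbaa => aa => a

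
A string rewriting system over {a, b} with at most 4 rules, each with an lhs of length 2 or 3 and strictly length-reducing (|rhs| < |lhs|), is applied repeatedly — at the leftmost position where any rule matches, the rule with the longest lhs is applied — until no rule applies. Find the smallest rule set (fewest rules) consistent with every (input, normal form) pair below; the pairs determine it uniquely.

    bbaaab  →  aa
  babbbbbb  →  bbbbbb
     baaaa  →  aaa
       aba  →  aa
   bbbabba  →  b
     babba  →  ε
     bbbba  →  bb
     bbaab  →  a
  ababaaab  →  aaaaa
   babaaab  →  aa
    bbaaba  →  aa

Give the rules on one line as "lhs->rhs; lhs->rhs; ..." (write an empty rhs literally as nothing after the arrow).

  | bbaaab => aab => aa
  | babbbbbb => bbbbbb
  | baaaa => aaa
  | aba => aa

ab->a; ba->; bba->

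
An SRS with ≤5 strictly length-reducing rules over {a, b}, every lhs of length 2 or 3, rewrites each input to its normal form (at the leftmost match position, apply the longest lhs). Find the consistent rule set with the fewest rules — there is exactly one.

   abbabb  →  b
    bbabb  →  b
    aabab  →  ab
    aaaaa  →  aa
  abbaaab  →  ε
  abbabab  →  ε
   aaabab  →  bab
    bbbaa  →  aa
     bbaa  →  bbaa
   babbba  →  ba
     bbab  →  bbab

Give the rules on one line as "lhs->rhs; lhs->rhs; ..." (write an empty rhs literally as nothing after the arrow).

aaa->; aba->; abb->bb; bbb->

  | abbabb => bbabb => bbbb => b
  | bbabb => bbbb => b
  | aabab => ab
  | aaaaa => aa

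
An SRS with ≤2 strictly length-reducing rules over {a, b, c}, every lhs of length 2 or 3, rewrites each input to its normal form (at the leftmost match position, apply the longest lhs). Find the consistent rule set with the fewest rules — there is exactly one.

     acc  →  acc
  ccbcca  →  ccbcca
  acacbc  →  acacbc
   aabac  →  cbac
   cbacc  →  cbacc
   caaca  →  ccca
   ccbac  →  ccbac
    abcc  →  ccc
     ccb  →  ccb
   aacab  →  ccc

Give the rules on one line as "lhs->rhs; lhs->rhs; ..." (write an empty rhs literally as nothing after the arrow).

aa->c; ab->c

  | acc
  | ccbcca
  | acacbc
  | aabac => cbac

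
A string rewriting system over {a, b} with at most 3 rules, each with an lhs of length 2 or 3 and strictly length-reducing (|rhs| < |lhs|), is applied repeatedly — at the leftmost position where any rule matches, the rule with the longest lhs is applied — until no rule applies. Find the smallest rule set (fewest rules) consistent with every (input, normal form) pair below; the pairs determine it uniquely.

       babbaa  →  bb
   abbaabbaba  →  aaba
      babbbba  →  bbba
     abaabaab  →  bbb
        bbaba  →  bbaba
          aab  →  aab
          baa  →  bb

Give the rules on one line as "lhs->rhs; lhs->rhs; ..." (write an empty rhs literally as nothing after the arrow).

  | babbaa => baa => bb
  | abbaabbaba => aabbaba => aaba
  | babbbba => bbba
  | abaabaab => abbbaab => baab => bbb

abb->; baa->bb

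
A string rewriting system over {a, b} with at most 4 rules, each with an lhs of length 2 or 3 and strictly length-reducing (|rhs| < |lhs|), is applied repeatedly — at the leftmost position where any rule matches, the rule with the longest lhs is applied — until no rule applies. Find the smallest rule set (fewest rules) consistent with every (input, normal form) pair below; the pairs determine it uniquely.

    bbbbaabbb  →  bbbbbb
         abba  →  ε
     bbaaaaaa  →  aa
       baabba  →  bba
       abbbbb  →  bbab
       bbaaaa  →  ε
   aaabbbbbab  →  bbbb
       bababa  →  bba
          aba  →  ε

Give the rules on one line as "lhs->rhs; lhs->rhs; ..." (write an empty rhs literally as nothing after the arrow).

  | bbbbaabbb => bbbbbb
  | abba => baa => ε
  | bbaaaaaa => baaaa => aa
  | baabba => bba

aaa->ba; aba->; abb->ba; baa->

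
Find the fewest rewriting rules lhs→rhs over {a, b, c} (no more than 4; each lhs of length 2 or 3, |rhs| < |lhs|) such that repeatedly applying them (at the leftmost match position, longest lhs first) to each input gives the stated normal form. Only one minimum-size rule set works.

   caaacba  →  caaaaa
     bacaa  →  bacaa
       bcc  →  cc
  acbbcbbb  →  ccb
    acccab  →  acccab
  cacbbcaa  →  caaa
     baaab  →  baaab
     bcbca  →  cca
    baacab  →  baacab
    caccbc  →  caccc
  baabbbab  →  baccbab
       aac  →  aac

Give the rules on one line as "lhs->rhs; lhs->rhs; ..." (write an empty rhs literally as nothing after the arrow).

abb->cc; abc->; acb->aa; bc->c

  | caaacba => caaaaa
  | bacaa
  | bcc => cc
  | acbbcbbb => aabcbbb => abbb => ccb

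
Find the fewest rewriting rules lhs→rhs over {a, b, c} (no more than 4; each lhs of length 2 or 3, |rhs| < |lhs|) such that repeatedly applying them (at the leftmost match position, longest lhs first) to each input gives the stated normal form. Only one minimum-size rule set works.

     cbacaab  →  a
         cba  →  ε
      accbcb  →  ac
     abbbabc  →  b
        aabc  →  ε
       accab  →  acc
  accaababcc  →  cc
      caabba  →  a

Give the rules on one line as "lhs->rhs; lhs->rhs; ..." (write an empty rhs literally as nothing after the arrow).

  | cbacaab => aacaab => caab => cb => a
  | cba => aa => ε
  | accbcb => acacb => acaa => ac
  | abbbabc => bbabc => bbc => b

aa->; ab->; bc->; cb->a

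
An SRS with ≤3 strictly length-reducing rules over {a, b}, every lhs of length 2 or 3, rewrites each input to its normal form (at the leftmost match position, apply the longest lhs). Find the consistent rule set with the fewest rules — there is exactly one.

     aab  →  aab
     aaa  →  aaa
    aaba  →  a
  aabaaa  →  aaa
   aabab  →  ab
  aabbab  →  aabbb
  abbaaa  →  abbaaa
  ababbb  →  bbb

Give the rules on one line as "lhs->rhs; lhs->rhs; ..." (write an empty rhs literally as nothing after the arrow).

  | aab
  | aaa
  | aaba => a
  | aabaaa => aaa

aba->; bab->bb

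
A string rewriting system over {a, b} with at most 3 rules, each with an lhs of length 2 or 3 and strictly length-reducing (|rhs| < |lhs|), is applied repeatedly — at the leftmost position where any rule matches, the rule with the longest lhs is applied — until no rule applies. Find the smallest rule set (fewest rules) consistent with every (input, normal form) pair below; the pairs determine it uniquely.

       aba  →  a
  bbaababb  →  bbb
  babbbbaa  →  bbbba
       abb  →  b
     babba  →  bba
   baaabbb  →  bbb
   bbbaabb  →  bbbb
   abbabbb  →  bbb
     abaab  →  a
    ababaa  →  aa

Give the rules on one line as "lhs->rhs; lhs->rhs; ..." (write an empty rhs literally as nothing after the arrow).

  | aba => a
  | bbaababb => bbababb => bbabb => bbb
  | babbbbaa => bbbbaa => bbbba
  | abb => b

ab->; baa->ba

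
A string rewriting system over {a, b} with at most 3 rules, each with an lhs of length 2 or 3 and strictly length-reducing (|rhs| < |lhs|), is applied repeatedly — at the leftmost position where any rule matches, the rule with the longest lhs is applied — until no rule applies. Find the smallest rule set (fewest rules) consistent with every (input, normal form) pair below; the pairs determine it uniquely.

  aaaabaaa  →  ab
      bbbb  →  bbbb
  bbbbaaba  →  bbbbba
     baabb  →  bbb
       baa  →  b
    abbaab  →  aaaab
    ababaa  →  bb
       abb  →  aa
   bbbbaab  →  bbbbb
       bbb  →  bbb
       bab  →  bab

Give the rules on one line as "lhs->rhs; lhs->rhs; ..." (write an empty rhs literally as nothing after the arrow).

  | aaaabaaa => aaabaa => aaba => ab
  | bbbb
  | bbbbaaba => bbbbba
  | baabb => bbb

aba->b; abb->aa; baa->b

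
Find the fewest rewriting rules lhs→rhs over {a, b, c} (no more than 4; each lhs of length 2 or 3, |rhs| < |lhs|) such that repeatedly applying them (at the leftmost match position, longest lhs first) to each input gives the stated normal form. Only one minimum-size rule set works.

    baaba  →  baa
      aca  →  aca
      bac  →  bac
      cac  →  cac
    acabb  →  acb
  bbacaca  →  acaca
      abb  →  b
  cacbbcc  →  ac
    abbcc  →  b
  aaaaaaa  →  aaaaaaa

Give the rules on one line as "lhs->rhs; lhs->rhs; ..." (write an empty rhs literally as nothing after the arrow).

ab->; acc->ca; bb->; cc->

  | baaba => baa
  | aca
  | bac
  | cac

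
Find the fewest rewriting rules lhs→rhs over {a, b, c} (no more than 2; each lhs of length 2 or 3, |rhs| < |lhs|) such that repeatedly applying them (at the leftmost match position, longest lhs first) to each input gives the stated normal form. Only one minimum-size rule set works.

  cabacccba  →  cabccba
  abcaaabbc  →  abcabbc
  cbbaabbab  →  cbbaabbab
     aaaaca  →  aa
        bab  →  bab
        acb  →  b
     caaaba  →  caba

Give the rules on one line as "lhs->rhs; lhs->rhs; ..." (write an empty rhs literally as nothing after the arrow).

  | cabacccba => cabccba
  | abcaaabbc => abcabbc
  | cbbaabbab
  | aaaaca => aaca => aa

aaa->a; ac->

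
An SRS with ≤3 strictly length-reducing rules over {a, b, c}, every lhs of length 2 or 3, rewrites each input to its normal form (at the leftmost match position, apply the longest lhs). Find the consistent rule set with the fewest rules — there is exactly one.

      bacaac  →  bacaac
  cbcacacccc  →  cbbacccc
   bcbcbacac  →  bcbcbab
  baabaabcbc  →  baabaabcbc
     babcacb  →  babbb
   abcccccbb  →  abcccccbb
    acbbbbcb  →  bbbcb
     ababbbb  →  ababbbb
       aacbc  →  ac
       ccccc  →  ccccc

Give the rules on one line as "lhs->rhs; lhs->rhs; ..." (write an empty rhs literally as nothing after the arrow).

  | bacaac
  | cbcacacccc => cbbacccc
  | bcbcbacac => bcbcbab
  | baabaabcbc

acb->; cac->b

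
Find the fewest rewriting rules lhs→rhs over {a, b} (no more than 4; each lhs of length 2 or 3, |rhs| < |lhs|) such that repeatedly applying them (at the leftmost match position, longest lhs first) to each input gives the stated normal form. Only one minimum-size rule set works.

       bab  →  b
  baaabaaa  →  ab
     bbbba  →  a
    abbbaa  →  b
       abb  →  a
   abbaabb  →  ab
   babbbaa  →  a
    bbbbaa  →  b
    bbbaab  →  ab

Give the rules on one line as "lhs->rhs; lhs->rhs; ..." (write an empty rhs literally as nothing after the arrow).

  | bab => b
  | baaabaaa => aabaaa => bbaaa => aaa => ab
  | bbbba => bba => a
  | abbbaa => abaa => aa => b

aa->b; aaa->ab; ba->; bb->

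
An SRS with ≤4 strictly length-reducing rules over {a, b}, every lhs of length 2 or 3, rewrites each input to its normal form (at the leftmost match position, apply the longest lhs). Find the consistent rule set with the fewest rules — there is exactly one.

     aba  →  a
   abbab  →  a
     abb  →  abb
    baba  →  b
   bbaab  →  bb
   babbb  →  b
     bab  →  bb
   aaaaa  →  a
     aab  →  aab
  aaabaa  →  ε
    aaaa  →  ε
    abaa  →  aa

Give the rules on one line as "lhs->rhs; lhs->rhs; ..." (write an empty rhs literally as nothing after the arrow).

aaa->b; ba->; bab->bb; bbb->

  | aba => a
  | abbab => abbb => a
  | abb
  | baba => bba => b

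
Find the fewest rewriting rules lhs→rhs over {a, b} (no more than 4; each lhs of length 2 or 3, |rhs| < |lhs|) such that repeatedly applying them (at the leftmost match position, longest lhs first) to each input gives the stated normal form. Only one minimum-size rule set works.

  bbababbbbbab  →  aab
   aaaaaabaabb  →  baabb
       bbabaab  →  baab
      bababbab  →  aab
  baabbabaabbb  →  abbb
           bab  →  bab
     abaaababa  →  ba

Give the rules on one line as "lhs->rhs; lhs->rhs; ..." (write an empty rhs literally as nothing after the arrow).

aaa->a; aba->ba; bba->aa

  | bbababbbbbab => aababbbbbab => ababbbbbab => babbbbbab => babbbaab => babaaab => bbaaab => aaaab => aab
  | aaaaaabaabb => aaaabaabb => aabaabb => abaabb => baabb
  | bbabaab => aabaab => abaab => baab
  | bababbab => bbabbab => aabbab => aaaab => aab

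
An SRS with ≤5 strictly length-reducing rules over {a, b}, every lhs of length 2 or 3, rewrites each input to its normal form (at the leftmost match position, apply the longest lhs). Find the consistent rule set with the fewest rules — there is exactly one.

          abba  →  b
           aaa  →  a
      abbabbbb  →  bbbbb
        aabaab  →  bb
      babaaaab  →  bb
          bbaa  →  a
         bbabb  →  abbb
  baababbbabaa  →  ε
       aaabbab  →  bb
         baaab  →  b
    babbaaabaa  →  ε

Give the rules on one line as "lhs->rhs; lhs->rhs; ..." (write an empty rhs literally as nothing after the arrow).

aa->; ba->; baa->b; bba->ab

  | abba => aab => b
  | aaa => a
  | abbabbbb => aabbbbb => bbbbb
  | aabaab => baab => bb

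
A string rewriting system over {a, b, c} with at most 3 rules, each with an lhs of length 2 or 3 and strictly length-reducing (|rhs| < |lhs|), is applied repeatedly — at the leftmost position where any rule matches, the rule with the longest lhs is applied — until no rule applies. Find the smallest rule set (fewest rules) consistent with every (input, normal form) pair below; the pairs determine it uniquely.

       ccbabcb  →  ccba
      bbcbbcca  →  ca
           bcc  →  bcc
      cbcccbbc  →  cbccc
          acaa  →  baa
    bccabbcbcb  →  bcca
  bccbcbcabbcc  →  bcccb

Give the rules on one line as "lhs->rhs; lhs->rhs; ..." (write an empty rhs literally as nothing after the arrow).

ac->b; bbc->; bcb->

  | ccbabcb => ccba
  | bbcbbcca => bbcca => ca
  | bcc
  | cbcccbbc => cbccc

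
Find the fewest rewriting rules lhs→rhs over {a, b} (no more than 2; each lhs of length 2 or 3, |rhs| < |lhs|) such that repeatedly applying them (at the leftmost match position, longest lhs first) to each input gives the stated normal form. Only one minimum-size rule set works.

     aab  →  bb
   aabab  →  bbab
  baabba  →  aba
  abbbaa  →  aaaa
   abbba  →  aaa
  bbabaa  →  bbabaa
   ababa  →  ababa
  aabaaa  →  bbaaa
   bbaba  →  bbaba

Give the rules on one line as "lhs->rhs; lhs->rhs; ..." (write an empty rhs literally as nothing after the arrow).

aab->bb; bbb->a

  | aab => bb
  | aabab => bbab
  | baabba => bbbba => aba
  | abbbaa => aaaa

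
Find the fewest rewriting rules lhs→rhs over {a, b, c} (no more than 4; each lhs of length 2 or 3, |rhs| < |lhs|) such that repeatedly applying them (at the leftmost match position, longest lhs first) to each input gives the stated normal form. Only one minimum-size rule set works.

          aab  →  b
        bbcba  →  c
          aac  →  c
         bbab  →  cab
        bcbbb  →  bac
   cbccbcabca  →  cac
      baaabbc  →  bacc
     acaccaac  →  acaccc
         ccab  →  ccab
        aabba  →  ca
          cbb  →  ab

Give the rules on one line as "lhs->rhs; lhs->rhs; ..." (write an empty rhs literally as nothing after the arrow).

  | aab => b
  | bbcba => ccba => caa => c
  | aac => c
  | bbab => cab

aa->; bb->c; cb->a; cbc->ca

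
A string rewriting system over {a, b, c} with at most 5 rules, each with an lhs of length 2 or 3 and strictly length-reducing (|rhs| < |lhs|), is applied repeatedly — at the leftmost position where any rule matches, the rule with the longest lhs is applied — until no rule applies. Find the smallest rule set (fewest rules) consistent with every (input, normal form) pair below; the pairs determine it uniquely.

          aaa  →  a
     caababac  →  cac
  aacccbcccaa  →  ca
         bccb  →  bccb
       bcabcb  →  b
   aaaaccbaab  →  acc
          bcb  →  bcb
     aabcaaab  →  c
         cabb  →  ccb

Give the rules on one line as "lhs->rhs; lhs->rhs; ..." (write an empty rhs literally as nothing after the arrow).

  | aaa => aa => a
  | caababac => cababac => ccabac => cccac => abac => cac
  | aacccbcccaa => acccbcccaa => aabbcccaa => abbcccaa => cbcccaa => cbabaa => caa => ca
  | bccb

aa->a; ab->c; bab->; ccc->ab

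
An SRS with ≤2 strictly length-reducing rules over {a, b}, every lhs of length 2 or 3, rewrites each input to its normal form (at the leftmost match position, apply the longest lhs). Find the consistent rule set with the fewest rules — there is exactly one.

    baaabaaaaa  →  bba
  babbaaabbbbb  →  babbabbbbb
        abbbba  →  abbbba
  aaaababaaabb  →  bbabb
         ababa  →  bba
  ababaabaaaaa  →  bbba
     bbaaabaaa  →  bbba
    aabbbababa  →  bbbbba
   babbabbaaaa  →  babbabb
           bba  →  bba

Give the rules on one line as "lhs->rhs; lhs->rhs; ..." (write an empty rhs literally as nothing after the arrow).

aa->; aba->ba

  | baaabaaaaa => babaaaaa => bbaaaaa => bbaaa => bba
  | babbaaabbbbb => babbabbbbb
  | abbbba
  | aaaababaaabb => aababaaabb => babaaabb => bbaaabb => bbabb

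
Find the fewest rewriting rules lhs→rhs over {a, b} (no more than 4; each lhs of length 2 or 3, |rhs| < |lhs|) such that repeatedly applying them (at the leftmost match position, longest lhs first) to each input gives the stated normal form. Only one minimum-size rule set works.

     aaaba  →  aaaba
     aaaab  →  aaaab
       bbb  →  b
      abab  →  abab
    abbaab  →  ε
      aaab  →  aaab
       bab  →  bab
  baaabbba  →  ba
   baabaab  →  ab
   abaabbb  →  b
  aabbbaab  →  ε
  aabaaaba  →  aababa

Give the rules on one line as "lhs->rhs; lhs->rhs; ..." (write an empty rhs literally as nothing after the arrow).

  | aaaba
  | aaaab
  | bbb => b
  | abab

abb->b; baa->b; bb->; bba->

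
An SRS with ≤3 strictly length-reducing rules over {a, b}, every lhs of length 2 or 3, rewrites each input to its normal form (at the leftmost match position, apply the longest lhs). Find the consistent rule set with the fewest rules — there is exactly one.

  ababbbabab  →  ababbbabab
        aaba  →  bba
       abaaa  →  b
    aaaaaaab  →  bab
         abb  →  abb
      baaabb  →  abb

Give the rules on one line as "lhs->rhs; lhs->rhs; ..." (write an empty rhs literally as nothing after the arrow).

aa->b; baa->

  | ababbbabab
  | aaba => bba
  | abaaa => aa => b
  | aaaaaaab => baaaaab => aaab => bab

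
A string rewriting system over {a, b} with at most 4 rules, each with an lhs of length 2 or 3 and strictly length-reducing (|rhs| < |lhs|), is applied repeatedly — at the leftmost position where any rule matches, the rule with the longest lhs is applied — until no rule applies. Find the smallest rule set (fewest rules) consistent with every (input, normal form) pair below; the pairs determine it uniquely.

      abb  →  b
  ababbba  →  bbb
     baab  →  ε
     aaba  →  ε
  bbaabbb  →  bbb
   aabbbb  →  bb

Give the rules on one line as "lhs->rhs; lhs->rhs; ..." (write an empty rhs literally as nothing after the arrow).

  | abb => b
  | ababbba => bbbba => bbb
  | baab => ab => ε
  | aaba => ab => ε

ab->; aba->b; ba->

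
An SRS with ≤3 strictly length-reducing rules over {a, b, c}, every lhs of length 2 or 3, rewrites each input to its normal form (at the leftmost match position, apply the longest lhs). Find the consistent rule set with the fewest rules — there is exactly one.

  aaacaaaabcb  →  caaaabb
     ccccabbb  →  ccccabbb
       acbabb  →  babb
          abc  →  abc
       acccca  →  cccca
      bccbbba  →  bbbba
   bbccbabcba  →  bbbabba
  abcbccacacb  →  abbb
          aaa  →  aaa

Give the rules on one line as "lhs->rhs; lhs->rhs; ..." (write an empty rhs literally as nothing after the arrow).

  | aaacaaaabcb => aacaaaabcb => acaaaabcb => caaaabcb => caaaabb
  | ccccabbb
  | acbabb => cbabb => babb
  | abc

ac->c; cb->b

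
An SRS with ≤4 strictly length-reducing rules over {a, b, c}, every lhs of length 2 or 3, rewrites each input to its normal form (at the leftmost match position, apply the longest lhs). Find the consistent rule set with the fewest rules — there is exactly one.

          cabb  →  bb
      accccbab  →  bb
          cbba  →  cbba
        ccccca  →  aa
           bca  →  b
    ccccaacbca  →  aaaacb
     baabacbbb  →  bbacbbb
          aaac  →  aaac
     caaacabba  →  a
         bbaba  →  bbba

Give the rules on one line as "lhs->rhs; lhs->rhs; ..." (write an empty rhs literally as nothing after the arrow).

  | cabb => bb
  | accccbab => aaccbab => aaabab => aabab => abab => bab => bb
  | cbba
  | ccccca => accca => aaca => aa

ab->b; abb->c; ca->; cc->a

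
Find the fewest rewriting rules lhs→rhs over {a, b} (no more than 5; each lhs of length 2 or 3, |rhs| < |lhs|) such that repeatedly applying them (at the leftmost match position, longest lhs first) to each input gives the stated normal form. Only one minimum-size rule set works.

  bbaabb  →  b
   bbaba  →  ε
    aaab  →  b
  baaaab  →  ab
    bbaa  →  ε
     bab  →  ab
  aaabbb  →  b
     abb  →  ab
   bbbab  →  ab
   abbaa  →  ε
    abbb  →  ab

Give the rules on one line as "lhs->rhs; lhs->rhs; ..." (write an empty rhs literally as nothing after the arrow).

  | bbaabb => baabb => aabb => bb => b
  | bbaba => baba => aba => aa => ε
  | aaab => b
  | baaaab => aaaab => ab

aa->; aaa->; ba->a; bb->b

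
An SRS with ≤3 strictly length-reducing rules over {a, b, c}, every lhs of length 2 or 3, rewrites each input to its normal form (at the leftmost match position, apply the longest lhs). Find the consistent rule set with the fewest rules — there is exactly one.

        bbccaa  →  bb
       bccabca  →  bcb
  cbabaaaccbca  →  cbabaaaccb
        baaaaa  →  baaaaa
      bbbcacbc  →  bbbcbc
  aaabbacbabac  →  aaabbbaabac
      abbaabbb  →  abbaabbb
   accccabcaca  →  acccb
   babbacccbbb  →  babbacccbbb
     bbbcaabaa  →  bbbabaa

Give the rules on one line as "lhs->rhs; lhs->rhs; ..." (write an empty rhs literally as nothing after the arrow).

  | bbccaa => bbca => bb
  | bccabca => bcbca => bcb
  | cbabaaaccbca => cbabaaaccb
  | baaaaa

acb->ba; ca->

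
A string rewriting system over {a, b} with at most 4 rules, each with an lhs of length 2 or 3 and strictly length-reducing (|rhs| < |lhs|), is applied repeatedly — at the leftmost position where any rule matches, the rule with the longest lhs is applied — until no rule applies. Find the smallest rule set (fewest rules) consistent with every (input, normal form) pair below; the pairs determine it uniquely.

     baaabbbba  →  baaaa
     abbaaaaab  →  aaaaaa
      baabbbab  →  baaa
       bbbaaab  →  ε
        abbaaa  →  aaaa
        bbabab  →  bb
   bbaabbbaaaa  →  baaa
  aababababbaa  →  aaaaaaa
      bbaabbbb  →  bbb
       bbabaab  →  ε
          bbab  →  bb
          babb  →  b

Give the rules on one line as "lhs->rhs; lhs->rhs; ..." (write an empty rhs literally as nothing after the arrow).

ab->a; bab->; bba->b

  | baaabbbba => baaabbba => baaabba => baaaba => baaaa
  | abbaaaaab => abaaaaab => aaaaaab => aaaaaa
  | baabbbab => baabbab => baabab => baaab => baaa
  | bbbaaab => bbaab => bab => ε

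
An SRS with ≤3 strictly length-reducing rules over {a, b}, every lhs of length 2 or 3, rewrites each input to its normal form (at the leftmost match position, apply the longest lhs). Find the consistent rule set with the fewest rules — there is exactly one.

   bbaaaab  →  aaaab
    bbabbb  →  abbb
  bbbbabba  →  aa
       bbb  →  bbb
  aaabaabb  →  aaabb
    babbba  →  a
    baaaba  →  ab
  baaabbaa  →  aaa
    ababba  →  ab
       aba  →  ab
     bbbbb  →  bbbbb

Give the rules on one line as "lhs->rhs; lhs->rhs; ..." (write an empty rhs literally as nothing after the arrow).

ba->b; baa->; bba->a

  | bbaaaab => aaaab
  | bbabbb => abbb
  | bbbbabba => bbabba => abba => aa
  | bbb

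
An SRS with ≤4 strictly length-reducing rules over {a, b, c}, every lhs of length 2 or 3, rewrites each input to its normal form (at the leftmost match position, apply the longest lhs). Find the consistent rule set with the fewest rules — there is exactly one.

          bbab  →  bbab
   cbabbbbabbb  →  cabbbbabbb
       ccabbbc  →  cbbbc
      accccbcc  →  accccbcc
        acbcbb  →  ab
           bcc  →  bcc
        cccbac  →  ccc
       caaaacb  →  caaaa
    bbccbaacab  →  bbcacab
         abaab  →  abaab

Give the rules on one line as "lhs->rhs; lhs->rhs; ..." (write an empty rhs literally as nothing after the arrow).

  | bbab
  | cbabbbbabbb => cabbbbabbb
  | ccabbbc => cbbbc
  | accccbcc

acb->a; cba->ca; cca->c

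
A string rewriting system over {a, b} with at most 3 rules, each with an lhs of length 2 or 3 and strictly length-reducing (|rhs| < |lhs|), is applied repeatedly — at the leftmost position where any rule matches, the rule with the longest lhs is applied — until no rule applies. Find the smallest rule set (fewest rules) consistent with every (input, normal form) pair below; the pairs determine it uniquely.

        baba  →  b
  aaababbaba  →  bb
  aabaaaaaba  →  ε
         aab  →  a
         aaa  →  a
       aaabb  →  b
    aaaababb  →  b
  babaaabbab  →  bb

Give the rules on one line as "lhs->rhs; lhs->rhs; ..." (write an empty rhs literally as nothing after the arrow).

  | baba => b
  | aaababbaba => ababbaba => bbaba => bb
  | aabaaaaaba => aaaaaba => aaaba => aba => ε
  | aab => a

aaa->a; ab->; aba->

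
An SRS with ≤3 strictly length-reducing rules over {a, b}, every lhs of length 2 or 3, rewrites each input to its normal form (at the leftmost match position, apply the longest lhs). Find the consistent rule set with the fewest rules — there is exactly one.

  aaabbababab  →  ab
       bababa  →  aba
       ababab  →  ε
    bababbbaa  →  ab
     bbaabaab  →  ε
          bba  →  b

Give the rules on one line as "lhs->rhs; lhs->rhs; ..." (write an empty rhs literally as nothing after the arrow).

aab->; bab->; bba->b

  | aaabbababab => abababab => aabab => ab
  | bababa => aba
  | ababab => aab => ε
  | bababbbaa => abbbaa => abba => ab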